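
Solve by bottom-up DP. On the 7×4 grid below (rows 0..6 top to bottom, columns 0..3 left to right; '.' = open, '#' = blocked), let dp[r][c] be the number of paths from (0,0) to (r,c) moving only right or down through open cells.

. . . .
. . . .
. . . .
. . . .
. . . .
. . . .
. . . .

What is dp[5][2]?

21

r\c   0   1   2   3
  0   1   1   1   1
  1   1   2   3   4
  2   1   3   6  10
  3   1   4  10  20
  4   1   5  15  35
  5   1   6  21  56
  6   1   7  28  84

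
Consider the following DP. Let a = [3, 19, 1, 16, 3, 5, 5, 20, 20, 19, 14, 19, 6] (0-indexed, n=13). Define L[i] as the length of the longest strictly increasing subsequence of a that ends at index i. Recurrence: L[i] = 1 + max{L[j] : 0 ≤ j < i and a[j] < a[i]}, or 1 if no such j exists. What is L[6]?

3

   i    0    1    2    3    4    5    6    7    8    9   10   11   12
a[i]    3   19    1   16    3    5    5   20   20   19   14   19    6
L[i]    1    2    1    2    2    3    3    4    4    4    4    5    4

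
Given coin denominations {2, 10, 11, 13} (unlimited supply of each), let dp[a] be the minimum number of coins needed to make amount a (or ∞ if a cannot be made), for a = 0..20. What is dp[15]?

 a  0  1  2  3  4  5  6  7  8  9 10 11 12 13 14 15 16 17 18 19 20
dp  0  -  1  -  2  -  3  -  4  -  1  1  2  1  3  2  4  3  5  4  2
(- denotes ∞ / unreachable)

2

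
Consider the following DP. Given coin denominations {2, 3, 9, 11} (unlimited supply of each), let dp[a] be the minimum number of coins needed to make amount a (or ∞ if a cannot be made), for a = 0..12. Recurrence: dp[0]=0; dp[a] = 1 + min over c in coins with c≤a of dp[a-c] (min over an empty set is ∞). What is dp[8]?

 a  0  1  2  3  4  5  6  7  8  9 10 11 12
dp  0  -  1  1  2  2  2  3  3  1  4  1  2
(- denotes ∞ / unreachable)

3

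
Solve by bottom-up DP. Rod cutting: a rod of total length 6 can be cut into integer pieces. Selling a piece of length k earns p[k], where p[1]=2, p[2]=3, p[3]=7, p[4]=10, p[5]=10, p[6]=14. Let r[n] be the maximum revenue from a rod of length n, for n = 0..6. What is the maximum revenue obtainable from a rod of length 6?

   n    0    1    2    3    4    5    6
r[n]    0    2    4    7   10   12   14

14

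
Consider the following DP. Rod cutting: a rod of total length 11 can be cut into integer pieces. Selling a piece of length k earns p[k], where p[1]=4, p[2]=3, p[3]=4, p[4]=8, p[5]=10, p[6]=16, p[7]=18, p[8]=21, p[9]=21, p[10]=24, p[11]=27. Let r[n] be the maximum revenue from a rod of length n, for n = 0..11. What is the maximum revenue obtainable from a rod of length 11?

   n    0    1    2    3    4    5    6    7    8    9   10   11
r[n]    0    4    8   12   16   20   24   28   32   36   40   44

44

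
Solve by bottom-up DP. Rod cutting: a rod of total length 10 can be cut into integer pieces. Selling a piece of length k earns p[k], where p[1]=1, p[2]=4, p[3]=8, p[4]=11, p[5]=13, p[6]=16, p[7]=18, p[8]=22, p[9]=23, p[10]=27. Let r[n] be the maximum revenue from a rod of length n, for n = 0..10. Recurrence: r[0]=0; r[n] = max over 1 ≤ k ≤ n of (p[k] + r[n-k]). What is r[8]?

22

   n    0    1    2    3    4    5    6    7    8    9   10
r[n]    0    1    4    8   11   13   16   19   22   24   27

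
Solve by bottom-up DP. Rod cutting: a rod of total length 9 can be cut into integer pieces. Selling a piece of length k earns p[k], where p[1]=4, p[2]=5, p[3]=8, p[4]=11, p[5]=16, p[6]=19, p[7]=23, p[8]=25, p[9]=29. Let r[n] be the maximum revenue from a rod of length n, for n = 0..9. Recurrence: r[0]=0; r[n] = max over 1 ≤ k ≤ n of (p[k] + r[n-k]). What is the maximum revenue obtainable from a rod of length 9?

36

   n    0    1    2    3    4    5    6    7    8    9
r[n]    0    4    8   12   16   20   24   28   32   36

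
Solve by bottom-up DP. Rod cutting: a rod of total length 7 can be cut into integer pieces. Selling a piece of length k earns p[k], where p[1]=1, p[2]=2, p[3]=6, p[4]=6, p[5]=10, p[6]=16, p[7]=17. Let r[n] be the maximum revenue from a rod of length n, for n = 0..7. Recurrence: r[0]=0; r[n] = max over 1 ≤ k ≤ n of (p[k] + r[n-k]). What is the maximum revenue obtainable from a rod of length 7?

   n    0    1    2    3    4    5    6    7
r[n]    0    1    2    6    7   10   16   17

17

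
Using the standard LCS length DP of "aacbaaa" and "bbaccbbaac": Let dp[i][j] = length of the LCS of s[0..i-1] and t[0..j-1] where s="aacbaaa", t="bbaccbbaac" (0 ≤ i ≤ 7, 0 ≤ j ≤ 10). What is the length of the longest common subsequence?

   ''  b  b  a  c  c  b  b  a  a  c
''  0  0  0  0  0  0  0  0  0  0  0
 a  0  0  0  1  1  1  1  1  1  1  1
 a  0  0  0  1  1  1  1  1  2  2  2
 c  0  0  0  1  2  2  2  2  2  2  3
 b  0  1  1  1  2  2  3  3  3  3  3
 a  0  1  1  2  2  2  3  3  4  4  4
 a  0  1  1  2  2  2  3  3  4  5  5
 a  0  1  1  2  2  2  3  3  4  5  5

5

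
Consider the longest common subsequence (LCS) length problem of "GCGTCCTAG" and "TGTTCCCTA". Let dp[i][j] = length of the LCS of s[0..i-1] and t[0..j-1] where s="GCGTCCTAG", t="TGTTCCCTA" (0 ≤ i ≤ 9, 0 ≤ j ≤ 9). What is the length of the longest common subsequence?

6

   ''  T  G  T  T  C  C  C  T  A
''  0  0  0  0  0  0  0  0  0  0
 G  0  0  1  1  1  1  1  1  1  1
 C  0  0  1  1  1  2  2  2  2  2
 G  0  0  1  1  1  2  2  2  2  2
 T  0  1  1  2  2  2  2  2  3  3
 C  0  1  1  2  2  3  3  3  3  3
 C  0  1  1  2  2  3  4  4  4  4
 T  0  1  1  2  3  3  4  4  5  5
 A  0  1  1  2  3  3  4  4  5  6
 G  0  1  2  2  3  3  4  4  5  6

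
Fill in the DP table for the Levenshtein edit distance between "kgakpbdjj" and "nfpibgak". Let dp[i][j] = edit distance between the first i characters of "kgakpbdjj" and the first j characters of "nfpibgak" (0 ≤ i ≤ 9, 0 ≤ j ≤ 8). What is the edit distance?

8

   ''  n  f  p  i  b  g  a  k
''  0  1  2  3  4  5  6  7  8
 k  1  1  2  3  4  5  6  7  7
 g  2  2  2  3  4  5  5  6  7
 a  3  3  3  3  4  5  6  5  6
 k  4  4  4  4  4  5  6  6  5
 p  5  5  5  4  5  5  6  7  6
 b  6  6  6  5  5  5  6  7  7
 d  7  7  7  6  6  6  6  7  8
 j  8  8  8  7  7  7  7  7  8
 j  9  9  9  8  8  8  8  8  8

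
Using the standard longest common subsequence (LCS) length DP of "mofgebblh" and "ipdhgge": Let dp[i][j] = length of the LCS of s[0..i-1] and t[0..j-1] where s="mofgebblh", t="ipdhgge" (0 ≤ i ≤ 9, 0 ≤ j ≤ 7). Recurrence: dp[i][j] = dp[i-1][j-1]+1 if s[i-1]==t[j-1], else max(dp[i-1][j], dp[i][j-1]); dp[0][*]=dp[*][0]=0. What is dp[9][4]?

   ''  i  p  d  h  g  g  e
''  0  0  0  0  0  0  0  0
 m  0  0  0  0  0  0  0  0
 o  0  0  0  0  0  0  0  0
 f  0  0  0  0  0  0  0  0
 g  0  0  0  0  0  1  1  1
 e  0  0  0  0  0  1  1  2
 b  0  0  0  0  0  1  1  2
 b  0  0  0  0  0  1  1  2
 l  0  0  0  0  0  1  1  2
 h  0  0  0  0  1  1  1  2

1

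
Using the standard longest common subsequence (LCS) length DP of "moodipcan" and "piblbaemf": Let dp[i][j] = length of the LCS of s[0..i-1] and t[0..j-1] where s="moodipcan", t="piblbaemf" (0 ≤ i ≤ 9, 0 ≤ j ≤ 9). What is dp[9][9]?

   ''  p  i  b  l  b  a  e  m  f
''  0  0  0  0  0  0  0  0  0  0
 m  0  0  0  0  0  0  0  0  1  1
 o  0  0  0  0  0  0  0  0  1  1
 o  0  0  0  0  0  0  0  0  1  1
 d  0  0  0  0  0  0  0  0  1  1
 i  0  0  1  1  1  1  1  1  1  1
 p  0  1  1  1  1  1  1  1  1  1
 c  0  1  1  1  1  1  1  1  1  1
 a  0  1  1  1  1  1  2  2  2  2
 n  0  1  1  1  1  1  2  2  2  2

2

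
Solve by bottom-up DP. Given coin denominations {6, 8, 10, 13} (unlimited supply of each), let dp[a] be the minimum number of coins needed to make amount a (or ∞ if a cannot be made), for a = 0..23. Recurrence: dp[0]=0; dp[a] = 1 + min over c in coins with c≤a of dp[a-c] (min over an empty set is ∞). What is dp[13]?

 a  0  1  2  3  4  5  6  7  8  9 10 11 12 13 14 15 16 17 18 19 20 21 22 23
dp  0  -  -  -  -  -  1  -  1  -  1  -  2  1  2  -  2  -  2  2  2  2  3  2
(- denotes ∞ / unreachable)

1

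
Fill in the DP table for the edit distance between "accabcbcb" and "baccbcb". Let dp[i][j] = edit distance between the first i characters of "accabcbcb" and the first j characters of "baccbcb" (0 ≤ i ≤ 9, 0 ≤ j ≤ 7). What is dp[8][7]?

3

   ''  b  a  c  c  b  c  b
''  0  1  2  3  4  5  6  7
 a  1  1  1  2  3  4  5  6
 c  2  2  2  1  2  3  4  5
 c  3  3  3  2  1  2  3  4
 a  4  4  3  3  2  2  3  4
 b  5  4  4  4  3  2  3  3
 c  6  5  5  4  4  3  2  3
 b  7  6  6  5  5  4  3  2
 c  8  7  7  6  5  5  4  3
 b  9  8  8  7  6  5  5  4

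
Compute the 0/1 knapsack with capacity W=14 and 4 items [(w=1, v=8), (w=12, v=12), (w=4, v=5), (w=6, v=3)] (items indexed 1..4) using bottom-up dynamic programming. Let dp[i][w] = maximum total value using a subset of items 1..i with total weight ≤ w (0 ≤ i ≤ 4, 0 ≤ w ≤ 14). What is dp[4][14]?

i\w   0   1   2   3   4   5   6   7   8   9  10  11  12  13  14
  0   0   0   0   0   0   0   0   0   0   0   0   0   0   0   0
  1   0   8   8   8   8   8   8   8   8   8   8   8   8   8   8
  2   0   8   8   8   8   8   8   8   8   8   8   8  12  20  20
  3   0   8   8   8   8  13  13  13  13  13  13  13  13  20  20
  4   0   8   8   8   8  13  13  13  13  13  13  16  16  20  20

20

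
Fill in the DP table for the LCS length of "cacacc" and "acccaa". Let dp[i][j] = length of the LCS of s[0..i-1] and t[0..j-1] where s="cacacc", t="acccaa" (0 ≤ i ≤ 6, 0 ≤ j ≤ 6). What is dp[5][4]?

   ''  a  c  c  c  a  a
''  0  0  0  0  0  0  0
 c  0  0  1  1  1  1  1
 a  0  1  1  1  1  2  2
 c  0  1  2  2  2  2  2
 a  0  1  2  2  2  3  3
 c  0  1  2  3  3  3  3
 c  0  1  2  3  4  4  4

3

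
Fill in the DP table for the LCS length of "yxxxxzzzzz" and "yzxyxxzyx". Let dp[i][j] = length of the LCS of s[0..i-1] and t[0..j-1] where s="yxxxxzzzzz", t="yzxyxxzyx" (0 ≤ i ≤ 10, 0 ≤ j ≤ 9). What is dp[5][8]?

   ''  y  z  x  y  x  x  z  y  x
''  0  0  0  0  0  0  0  0  0  0
 y  0  1  1  1  1  1  1  1  1  1
 x  0  1  1  2  2  2  2  2  2  2
 x  0  1  1  2  2  3  3  3  3  3
 x  0  1  1  2  2  3  4  4  4  4
 x  0  1  1  2  2  3  4  4  4  5
 z  0  1  2  2  2  3  4  5  5  5
 z  0  1  2  2  2  3  4  5  5  5
 z  0  1  2  2  2  3  4  5  5  5
 z  0  1  2  2  2  3  4  5  5  5
 z  0  1  2  2  2  3  4  5  5  5

4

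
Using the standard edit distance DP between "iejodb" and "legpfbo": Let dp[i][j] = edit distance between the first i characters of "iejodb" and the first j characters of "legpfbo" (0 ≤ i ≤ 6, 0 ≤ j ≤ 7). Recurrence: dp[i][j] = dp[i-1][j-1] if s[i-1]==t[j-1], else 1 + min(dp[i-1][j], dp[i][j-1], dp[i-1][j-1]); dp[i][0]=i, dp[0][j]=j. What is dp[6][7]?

   ''  l  e  g  p  f  b  o
''  0  1  2  3  4  5  6  7
 i  1  1  2  3  4  5  6  7
 e  2  2  1  2  3  4  5  6
 j  3  3  2  2  3  4  5  6
 o  4  4  3  3  3  4  5  5
 d  5  5  4  4  4  4  5  6
 b  6  6  5  5  5  5  4  5

5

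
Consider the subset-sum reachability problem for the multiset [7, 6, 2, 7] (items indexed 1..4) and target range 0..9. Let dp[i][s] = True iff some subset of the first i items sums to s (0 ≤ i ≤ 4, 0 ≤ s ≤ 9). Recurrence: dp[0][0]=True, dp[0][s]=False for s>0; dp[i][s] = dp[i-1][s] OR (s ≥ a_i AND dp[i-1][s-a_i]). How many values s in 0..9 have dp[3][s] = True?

6

i\s   0   1   2   3   4   5   6   7   8   9
  0   T   F   F   F   F   F   F   F   F   F
  1   T   F   F   F   F   F   F   T   F   F
  2   T   F   F   F   F   F   T   T   F   F
  3   T   F   T   F   F   F   T   T   T   T
  4   T   F   T   F   F   F   T   T   T   T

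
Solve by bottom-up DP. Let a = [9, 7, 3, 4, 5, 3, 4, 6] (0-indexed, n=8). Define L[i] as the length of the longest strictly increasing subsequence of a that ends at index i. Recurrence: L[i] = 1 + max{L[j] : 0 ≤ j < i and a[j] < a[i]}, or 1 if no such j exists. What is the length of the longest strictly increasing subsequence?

4

   i    0    1    2    3    4    5    6    7
a[i]    9    7    3    4    5    3    4    6
L[i]    1    1    1    2    3    1    2    4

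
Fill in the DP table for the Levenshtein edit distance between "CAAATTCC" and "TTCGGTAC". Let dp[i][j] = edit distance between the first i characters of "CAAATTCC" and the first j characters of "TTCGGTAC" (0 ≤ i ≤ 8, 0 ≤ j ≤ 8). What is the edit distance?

6

   ''  T  T  C  G  G  T  A  C
''  0  1  2  3  4  5  6  7  8
 C  1  1  2  2  3  4  5  6  7
 A  2  2  2  3  3  4  5  5  6
 A  3  3  3  3  4  4  5  5  6
 A  4  4  4  4  4  5  5  5  6
 T  5  4  4  5  5  5  5  6  6
 T  6  5  4  5  6  6  5  6  7
 C  7  6  5  4  5  6  6  6  6
 C  8  7  6  5  5  6  7  7  6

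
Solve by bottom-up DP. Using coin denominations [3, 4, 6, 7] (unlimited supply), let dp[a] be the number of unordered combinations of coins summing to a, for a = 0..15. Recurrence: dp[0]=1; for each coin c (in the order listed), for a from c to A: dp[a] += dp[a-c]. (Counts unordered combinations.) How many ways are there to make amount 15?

after  coin     0     1     2     3     4     5     6     7     8     9    10    11    12    13    14    15
          3     1     0     0     1     0     0     1     0     0     1     0     0     1     0     0     1
          4     1     0     0     1     1     0     1     1     1     1     1     1     2     1     1     2
          6     1     0     0     1     1     0     2     1     1     2     2     1     4     2     2     4
          7     1     0     0     1     1     0     2     2     1     2     3     2     4     4     4     5

5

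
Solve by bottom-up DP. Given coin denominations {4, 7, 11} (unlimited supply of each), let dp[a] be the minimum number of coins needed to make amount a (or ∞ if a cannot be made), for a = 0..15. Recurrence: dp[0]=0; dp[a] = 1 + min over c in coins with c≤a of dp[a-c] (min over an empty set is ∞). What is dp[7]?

 a  0  1  2  3  4  5  6  7  8  9 10 11 12 13 14 15
dp  0  -  -  -  1  -  -  1  2  -  -  1  3  -  2  2
(- denotes ∞ / unreachable)

1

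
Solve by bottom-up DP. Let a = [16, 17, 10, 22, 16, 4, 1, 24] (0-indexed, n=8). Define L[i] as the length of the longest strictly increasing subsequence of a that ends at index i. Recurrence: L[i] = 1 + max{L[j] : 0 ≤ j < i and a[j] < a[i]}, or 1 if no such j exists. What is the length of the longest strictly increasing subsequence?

   i    0    1    2    3    4    5    6    7
a[i]   16   17   10   22   16    4    1   24
L[i]    1    2    1    3    2    1    1    4

4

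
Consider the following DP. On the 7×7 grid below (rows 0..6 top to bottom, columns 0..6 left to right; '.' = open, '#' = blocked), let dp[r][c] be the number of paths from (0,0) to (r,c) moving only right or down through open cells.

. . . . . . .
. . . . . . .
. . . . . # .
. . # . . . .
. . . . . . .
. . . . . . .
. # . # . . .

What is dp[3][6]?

32

r\c   0   1   2   3   4   5   6
  0   1   1   1   1   1   1   1
  1   1   2   3   4   5   6   7
  2   1   3   6  10  15   0   7
  3   1   4   0  10  25  25  32
  4   1   5   5  15  40  65  97
  5   1   6  11  26  66 131 228
  6   1   0  11   0  66 197 425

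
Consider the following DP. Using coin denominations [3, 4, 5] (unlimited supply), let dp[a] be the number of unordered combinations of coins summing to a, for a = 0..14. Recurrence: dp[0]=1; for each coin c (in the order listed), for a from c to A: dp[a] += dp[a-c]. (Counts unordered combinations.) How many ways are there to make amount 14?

after  coin     0     1     2     3     4     5     6     7     8     9    10    11    12    13    14
          3     1     0     0     1     0     0     1     0     0     1     0     0     1     0     0
          4     1     0     0     1     1     0     1     1     1     1     1     1     2     1     1
          5     1     0     0     1     1     1     1     1     2     2     2     2     3     3     3

3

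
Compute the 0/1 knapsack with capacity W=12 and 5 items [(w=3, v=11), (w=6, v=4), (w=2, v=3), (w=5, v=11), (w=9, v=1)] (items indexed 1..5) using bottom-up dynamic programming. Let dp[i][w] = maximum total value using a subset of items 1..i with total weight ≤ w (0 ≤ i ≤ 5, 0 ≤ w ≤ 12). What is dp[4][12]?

25

i\w   0   1   2   3   4   5   6   7   8   9  10  11  12
  0   0   0   0   0   0   0   0   0   0   0   0   0   0
  1   0   0   0  11  11  11  11  11  11  11  11  11  11
  2   0   0   0  11  11  11  11  11  11  15  15  15  15
  3   0   0   3  11  11  14  14  14  14  15  15  18  18
  4   0   0   3  11  11  14  14  14  22  22  25  25  25
  5   0   0   3  11  11  14  14  14  22  22  25  25  25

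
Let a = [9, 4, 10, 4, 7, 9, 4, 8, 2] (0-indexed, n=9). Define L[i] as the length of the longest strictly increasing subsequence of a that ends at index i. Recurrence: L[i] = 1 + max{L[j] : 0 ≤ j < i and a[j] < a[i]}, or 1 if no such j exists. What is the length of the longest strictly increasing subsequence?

   i    0    1    2    3    4    5    6    7    8
a[i]    9    4   10    4    7    9    4    8    2
L[i]    1    1    2    1    2    3    1    3    1

3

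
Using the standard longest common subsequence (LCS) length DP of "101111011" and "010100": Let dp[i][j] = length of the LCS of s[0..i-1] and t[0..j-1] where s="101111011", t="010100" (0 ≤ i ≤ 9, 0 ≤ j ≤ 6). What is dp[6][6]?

   ''  0  1  0  1  0  0
''  0  0  0  0  0  0  0
 1  0  0  1  1  1  1  1
 0  0  1  1  2  2  2  2
 1  0  1  2  2  3  3  3
 1  0  1  2  2  3  3  3
 1  0  1  2  2  3  3  3
 1  0  1  2  2  3  3  3
 0  0  1  2  3  3  4  4
 1  0  1  2  3  4  4  4
 1  0  1  2  3  4  4  4

3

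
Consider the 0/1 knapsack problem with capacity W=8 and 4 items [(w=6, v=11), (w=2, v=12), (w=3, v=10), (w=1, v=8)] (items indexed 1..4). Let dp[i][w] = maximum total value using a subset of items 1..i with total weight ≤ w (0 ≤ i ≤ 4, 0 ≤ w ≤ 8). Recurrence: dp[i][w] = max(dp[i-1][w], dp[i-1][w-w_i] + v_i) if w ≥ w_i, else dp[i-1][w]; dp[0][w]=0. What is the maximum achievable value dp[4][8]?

30

i\w   0   1   2   3   4   5   6   7   8
  0   0   0   0   0   0   0   0   0   0
  1   0   0   0   0   0   0  11  11  11
  2   0   0  12  12  12  12  12  12  23
  3   0   0  12  12  12  22  22  22  23
  4   0   8  12  20  20  22  30  30  30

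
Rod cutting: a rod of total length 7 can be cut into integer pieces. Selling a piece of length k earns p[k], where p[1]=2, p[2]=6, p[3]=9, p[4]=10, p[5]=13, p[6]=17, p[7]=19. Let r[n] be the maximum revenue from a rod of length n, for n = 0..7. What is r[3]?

9

   n    0    1    2    3    4    5    6    7
r[n]    0    2    6    9   12   15   18   21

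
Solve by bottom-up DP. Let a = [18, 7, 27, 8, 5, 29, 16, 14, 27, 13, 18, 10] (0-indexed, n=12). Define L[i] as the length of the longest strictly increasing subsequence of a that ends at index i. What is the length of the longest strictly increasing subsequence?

   i    0    1    2    3    4    5    6    7    8    9   10   11
a[i]   18    7   27    8    5   29   16   14   27   13   18   10
L[i]    1    1    2    2    1    3    3    3    4    3    4    3

4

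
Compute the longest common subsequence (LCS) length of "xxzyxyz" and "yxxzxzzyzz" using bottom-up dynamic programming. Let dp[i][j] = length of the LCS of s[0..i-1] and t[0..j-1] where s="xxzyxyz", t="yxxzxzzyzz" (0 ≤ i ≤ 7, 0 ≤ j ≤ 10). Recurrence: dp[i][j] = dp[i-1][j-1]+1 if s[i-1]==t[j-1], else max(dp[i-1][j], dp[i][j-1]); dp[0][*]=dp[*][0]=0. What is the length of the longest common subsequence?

6

   ''  y  x  x  z  x  z  z  y  z  z
''  0  0  0  0  0  0  0  0  0  0  0
 x  0  0  1  1  1  1  1  1  1  1  1
 x  0  0  1  2  2  2  2  2  2  2  2
 z  0  0  1  2  3  3  3  3  3  3  3
 y  0  1  1  2  3  3  3  3  4  4  4
 x  0  1  2  2  3  4  4  4  4  4  4
 y  0  1  2  2  3  4  4  4  5  5  5
 z  0  1  2  2  3  4  5  5  5  6  6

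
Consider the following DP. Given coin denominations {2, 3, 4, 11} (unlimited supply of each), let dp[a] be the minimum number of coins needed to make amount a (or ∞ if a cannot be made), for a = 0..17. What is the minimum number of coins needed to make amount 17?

3

 a  0  1  2  3  4  5  6  7  8  9 10 11 12 13 14 15 16 17
dp  0  -  1  1  1  2  2  2  2  3  3  1  3  2  2  2  3  3
(- denotes ∞ / unreachable)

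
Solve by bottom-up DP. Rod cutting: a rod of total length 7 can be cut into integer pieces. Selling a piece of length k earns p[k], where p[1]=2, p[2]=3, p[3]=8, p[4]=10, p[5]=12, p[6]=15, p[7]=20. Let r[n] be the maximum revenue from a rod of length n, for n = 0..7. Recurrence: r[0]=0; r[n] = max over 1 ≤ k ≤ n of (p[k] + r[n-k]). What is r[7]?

   n    0    1    2    3    4    5    6    7
r[n]    0    2    4    8   10   12   16   20

20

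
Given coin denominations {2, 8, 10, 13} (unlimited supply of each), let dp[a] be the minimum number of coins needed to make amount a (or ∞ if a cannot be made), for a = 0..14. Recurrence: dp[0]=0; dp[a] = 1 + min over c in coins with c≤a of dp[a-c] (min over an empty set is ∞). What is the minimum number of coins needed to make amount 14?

 a  0  1  2  3  4  5  6  7  8  9 10 11 12 13 14
dp  0  -  1  -  2  -  3  -  1  -  1  -  2  1  3
(- denotes ∞ / unreachable)

3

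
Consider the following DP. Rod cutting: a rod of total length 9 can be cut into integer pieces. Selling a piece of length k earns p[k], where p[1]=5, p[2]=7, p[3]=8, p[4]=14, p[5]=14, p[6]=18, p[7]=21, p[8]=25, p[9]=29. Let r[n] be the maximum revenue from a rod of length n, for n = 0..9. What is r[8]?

   n    0    1    2    3    4    5    6    7    8    9
r[n]    0    5   10   15   20   25   30   35   40   45

40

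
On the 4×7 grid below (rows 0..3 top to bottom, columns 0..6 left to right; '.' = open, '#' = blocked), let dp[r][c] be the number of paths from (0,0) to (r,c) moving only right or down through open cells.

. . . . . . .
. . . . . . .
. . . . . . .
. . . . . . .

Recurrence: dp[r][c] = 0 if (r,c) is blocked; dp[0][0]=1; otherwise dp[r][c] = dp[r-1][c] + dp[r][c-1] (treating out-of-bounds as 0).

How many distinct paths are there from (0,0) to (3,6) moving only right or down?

84

r\c   0   1   2   3   4   5   6
  0   1   1   1   1   1   1   1
  1   1   2   3   4   5   6   7
  2   1   3   6  10  15  21  28
  3   1   4  10  20  35  56  84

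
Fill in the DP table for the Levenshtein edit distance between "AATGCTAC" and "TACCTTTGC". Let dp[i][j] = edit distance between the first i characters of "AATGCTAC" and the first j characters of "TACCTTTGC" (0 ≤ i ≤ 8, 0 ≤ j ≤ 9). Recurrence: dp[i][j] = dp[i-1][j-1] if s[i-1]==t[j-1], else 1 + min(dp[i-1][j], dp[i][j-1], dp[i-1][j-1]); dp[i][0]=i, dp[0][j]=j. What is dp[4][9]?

   ''  T  A  C  C  T  T  T  G  C
''  0  1  2  3  4  5  6  7  8  9
 A  1  1  1  2  3  4  5  6  7  8
 A  2  2  1  2  3  4  5  6  7  8
 T  3  2  2  2  3  3  4  5  6  7
 G  4  3  3  3  3  4  4  5  5  6
 C  5  4  4  3  3  4  5  5  6  5
 T  6  5  5  4  4  3  4  5  6  6
 A  7  6  5  5  5  4  4  5  6  7
 C  8  7  6  5  5  5  5  5  6  6

6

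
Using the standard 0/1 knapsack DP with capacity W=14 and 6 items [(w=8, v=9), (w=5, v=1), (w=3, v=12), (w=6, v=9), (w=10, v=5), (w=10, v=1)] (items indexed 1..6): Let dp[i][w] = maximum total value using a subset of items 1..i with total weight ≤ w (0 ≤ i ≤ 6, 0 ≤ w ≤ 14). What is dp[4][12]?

i\w   0   1   2   3   4   5   6   7   8   9  10  11  12  13  14
  0   0   0   0   0   0   0   0   0   0   0   0   0   0   0   0
  1   0   0   0   0   0   0   0   0   9   9   9   9   9   9   9
  2   0   0   0   0   0   1   1   1   9   9   9   9   9  10  10
  3   0   0   0  12  12  12  12  12  13  13  13  21  21  21  21
  4   0   0   0  12  12  12  12  12  13  21  21  21  21  21  22
  5   0   0   0  12  12  12  12  12  13  21  21  21  21  21  22
  6   0   0   0  12  12  12  12  12  13  21  21  21  21  21  22

21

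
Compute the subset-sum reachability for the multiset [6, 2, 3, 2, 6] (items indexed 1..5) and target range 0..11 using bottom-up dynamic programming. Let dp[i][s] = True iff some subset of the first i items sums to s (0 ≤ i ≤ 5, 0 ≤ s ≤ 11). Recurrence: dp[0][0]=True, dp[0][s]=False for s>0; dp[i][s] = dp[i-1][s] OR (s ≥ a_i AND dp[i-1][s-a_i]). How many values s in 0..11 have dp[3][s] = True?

i\s   0   1   2   3   4   5   6   7   8   9  10  11
  0   T   F   F   F   F   F   F   F   F   F   F   F
  1   T   F   F   F   F   F   T   F   F   F   F   F
  2   T   F   T   F   F   F   T   F   T   F   F   F
  3   T   F   T   T   F   T   T   F   T   T   F   T
  4   T   F   T   T   T   T   T   T   T   T   T   T
  5   T   F   T   T   T   T   T   T   T   T   T   T

8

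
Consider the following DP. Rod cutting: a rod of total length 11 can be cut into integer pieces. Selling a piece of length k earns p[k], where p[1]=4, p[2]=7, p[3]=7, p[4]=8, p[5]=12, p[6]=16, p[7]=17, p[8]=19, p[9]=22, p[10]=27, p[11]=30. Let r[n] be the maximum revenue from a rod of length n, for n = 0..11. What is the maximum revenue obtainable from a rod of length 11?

   n    0    1    2    3    4    5    6    7    8    9   10   11
r[n]    0    4    8   12   16   20   24   28   32   36   40   44

44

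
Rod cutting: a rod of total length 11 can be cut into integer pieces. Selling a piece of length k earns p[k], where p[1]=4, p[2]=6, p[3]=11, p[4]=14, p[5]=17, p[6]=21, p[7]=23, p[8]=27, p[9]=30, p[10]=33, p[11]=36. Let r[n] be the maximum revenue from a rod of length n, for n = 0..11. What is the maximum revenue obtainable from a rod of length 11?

44

   n    0    1    2    3    4    5    6    7    8    9   10   11
r[n]    0    4    8   12   16   20   24   28   32   36   40   44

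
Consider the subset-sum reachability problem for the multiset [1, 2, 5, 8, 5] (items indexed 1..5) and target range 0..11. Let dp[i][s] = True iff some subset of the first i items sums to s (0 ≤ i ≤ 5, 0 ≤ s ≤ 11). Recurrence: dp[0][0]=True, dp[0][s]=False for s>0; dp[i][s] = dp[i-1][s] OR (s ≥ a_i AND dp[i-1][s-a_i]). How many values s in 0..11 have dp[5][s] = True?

11

i\s   0   1   2   3   4   5   6   7   8   9  10  11
  0   T   F   F   F   F   F   F   F   F   F   F   F
  1   T   T   F   F   F   F   F   F   F   F   F   F
  2   T   T   T   T   F   F   F   F   F   F   F   F
  3   T   T   T   T   F   T   T   T   T   F   F   F
  4   T   T   T   T   F   T   T   T   T   T   T   T
  5   T   T   T   T   F   T   T   T   T   T   T   T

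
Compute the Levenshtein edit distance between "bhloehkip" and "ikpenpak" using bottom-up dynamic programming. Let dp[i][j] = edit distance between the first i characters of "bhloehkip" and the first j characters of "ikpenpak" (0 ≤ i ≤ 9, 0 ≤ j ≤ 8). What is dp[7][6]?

   ''  i  k  p  e  n  p  a  k
''  0  1  2  3  4  5  6  7  8
 b  1  1  2  3  4  5  6  7  8
 h  2  2  2  3  4  5  6  7  8
 l  3  3  3  3  4  5  6  7  8
 o  4  4  4  4  4  5  6  7  8
 e  5  5  5  5  4  5  6  7  8
 h  6  6  6  6  5  5  6  7  8
 k  7  7  6  7  6  6  6  7  7
 i  8  7  7  7  7  7  7  7  8
 p  9  8  8  7  8  8  7  8  8

6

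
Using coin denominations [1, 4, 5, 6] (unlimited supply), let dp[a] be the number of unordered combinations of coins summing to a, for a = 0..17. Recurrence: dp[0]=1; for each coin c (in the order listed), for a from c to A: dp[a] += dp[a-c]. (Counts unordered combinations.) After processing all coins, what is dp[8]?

5

after  coin     0     1     2     3     4     5     6     7     8     9    10    11    12    13    14    15    16    17
          1     1     1     1     1     1     1     1     1     1     1     1     1     1     1     1     1     1     1
          4     1     1     1     1     2     2     2     2     3     3     3     3     4     4     4     4     5     5
          5     1     1     1     1     2     3     3     3     4     5     6     6     7     8     9    10    11    12
          6     1     1     1     1     2     3     4     4     5     6     8     9    11    12    14    16    19    21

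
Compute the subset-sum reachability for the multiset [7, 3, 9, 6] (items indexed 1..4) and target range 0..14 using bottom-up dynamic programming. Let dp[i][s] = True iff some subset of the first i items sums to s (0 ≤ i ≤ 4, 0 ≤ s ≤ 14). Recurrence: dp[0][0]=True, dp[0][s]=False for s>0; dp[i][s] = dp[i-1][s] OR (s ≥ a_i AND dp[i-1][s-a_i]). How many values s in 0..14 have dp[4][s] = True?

i\s   0   1   2   3   4   5   6   7   8   9  10  11  12  13  14
  0   T   F   F   F   F   F   F   F   F   F   F   F   F   F   F
  1   T   F   F   F   F   F   F   T   F   F   F   F   F   F   F
  2   T   F   F   T   F   F   F   T   F   F   T   F   F   F   F
  3   T   F   F   T   F   F   F   T   F   T   T   F   T   F   F
  4   T   F   F   T   F   F   T   T   F   T   T   F   T   T   F

8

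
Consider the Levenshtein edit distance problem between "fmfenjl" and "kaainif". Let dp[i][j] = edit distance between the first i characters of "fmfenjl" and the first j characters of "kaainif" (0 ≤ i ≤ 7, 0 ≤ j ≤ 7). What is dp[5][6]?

5

   ''  k  a  a  i  n  i  f
''  0  1  2  3  4  5  6  7
 f  1  1  2  3  4  5  6  6
 m  2  2  2  3  4  5  6  7
 f  3  3  3  3  4  5  6  6
 e  4  4  4  4  4  5  6  7
 n  5  5  5  5  5  4  5  6
 j  6  6  6  6  6  5  5  6
 l  7  7  7  7  7  6  6  6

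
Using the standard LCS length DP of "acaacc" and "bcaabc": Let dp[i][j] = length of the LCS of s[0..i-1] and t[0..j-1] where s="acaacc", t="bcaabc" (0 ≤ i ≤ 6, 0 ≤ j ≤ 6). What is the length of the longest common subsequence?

   ''  b  c  a  a  b  c
''  0  0  0  0  0  0  0
 a  0  0  0  1  1  1  1
 c  0  0  1  1  1  1  2
 a  0  0  1  2  2  2  2
 a  0  0  1  2  3  3  3
 c  0  0  1  2  3  3  4
 c  0  0  1  2  3  3  4

4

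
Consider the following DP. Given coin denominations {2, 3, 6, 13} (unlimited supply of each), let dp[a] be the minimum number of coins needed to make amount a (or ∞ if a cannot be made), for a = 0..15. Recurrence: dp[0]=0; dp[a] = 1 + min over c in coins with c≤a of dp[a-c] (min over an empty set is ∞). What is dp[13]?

 a  0  1  2  3  4  5  6  7  8  9 10 11 12 13 14 15
dp  0  -  1  1  2  2  1  3  2  2  3  3  2  1  3  2
(- denotes ∞ / unreachable)

1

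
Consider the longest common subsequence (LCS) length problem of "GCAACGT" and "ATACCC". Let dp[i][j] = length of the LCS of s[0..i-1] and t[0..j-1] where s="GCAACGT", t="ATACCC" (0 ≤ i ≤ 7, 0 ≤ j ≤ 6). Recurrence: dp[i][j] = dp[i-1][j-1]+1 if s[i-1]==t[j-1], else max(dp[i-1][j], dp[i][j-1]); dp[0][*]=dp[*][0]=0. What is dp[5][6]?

   ''  A  T  A  C  C  C
''  0  0  0  0  0  0  0
 G  0  0  0  0  0  0  0
 C  0  0  0  0  1  1  1
 A  0  1  1  1  1  1  1
 A  0  1  1  2  2  2  2
 C  0  1  1  2  3  3  3
 G  0  1  1  2  3  3  3
 T  0  1  2  2  3  3  3

3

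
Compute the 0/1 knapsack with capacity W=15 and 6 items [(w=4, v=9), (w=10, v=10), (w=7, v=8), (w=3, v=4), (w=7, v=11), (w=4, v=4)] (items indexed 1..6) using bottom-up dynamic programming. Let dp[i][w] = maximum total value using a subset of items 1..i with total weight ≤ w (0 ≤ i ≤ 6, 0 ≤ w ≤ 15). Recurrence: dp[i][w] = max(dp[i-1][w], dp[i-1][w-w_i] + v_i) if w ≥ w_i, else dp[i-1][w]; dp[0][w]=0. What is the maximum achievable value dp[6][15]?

24

i\w   0   1   2   3   4   5   6   7   8   9  10  11  12  13  14  15
  0   0   0   0   0   0   0   0   0   0   0   0   0   0   0   0   0
  1   0   0   0   0   9   9   9   9   9   9   9   9   9   9   9   9
  2   0   0   0   0   9   9   9   9   9   9  10  10  10  10  19  19
  3   0   0   0   0   9   9   9   9   9   9  10  17  17  17  19  19
  4   0   0   0   4   9   9   9  13  13  13  13  17  17  17  21  21
  5   0   0   0   4   9   9   9  13  13  13  15  20  20  20  24  24
  6   0   0   0   4   9   9   9  13  13  13  15  20  20  20  24  24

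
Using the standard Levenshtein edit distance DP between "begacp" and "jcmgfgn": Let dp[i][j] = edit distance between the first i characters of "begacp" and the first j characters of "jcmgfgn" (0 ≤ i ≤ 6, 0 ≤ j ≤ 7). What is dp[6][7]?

   ''  j  c  m  g  f  g  n
''  0  1  2  3  4  5  6  7
 b  1  1  2  3  4  5  6  7
 e  2  2  2  3  4  5  6  7
 g  3  3  3  3  3  4  5  6
 a  4  4  4  4  4  4  5  6
 c  5  5  4  5  5  5  5  6
 p  6  6  5  5  6  6  6  6

6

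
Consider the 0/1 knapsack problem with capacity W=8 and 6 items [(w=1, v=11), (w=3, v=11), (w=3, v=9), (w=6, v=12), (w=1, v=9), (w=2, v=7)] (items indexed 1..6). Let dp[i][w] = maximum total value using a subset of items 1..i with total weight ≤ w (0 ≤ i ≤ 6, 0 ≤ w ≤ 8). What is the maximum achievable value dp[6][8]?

40

i\w   0   1   2   3   4   5   6   7   8
  0   0   0   0   0   0   0   0   0   0
  1   0  11  11  11  11  11  11  11  11
  2   0  11  11  11  22  22  22  22  22
  3   0  11  11  11  22  22  22  31  31
  4   0  11  11  11  22  22  22  31  31
  5   0  11  20  20  22  31  31  31  40
  6   0  11  20  20  27  31  31  38  40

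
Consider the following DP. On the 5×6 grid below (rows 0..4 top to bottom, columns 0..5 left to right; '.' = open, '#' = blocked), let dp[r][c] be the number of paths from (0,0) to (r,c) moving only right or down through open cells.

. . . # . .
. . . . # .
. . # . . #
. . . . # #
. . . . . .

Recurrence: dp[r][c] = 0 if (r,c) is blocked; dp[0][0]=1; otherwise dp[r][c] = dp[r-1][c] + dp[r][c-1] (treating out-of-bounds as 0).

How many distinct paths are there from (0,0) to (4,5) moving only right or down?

r\c   0   1   2   3   4   5
  0   1   1   1   0   0   0
  1   1   2   3   3   0   0
  2   1   3   0   3   3   0
  3   1   4   4   7   0   0
  4   1   5   9  16  16  16

16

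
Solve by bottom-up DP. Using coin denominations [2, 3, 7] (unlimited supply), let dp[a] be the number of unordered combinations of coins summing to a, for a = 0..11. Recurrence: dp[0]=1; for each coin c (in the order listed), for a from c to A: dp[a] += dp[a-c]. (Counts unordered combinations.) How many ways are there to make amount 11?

3

after  coin     0     1     2     3     4     5     6     7     8     9    10    11
          2     1     0     1     0     1     0     1     0     1     0     1     0
          3     1     0     1     1     1     1     2     1     2     2     2     2
          7     1     0     1     1     1     1     2     2     2     3     3     3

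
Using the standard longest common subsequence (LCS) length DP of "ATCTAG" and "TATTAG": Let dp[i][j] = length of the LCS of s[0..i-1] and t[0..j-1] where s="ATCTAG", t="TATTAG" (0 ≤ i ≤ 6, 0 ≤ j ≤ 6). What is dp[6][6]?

   ''  T  A  T  T  A  G
''  0  0  0  0  0  0  0
 A  0  0  1  1  1  1  1
 T  0  1  1  2  2  2  2
 C  0  1  1  2  2  2  2
 T  0  1  1  2  3  3  3
 A  0  1  2  2  3  4  4
 G  0  1  2  2  3  4  5

5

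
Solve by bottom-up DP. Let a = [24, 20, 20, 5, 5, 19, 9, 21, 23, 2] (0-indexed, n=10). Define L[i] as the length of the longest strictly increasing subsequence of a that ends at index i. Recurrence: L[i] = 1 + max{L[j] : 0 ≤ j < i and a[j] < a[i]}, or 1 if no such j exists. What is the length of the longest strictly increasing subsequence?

4

   i    0    1    2    3    4    5    6    7    8    9
a[i]   24   20   20    5    5   19    9   21   23    2
L[i]    1    1    1    1    1    2    2    3    4    1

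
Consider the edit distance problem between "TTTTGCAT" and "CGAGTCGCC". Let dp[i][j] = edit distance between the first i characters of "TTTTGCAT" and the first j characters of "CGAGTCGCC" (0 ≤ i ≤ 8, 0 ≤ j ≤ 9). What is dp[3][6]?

   ''  C  G  A  G  T  C  G  C  C
''  0  1  2  3  4  5  6  7  8  9
 T  1  1  2  3  4  4  5  6  7  8
 T  2  2  2  3  4  4  5  6  7  8
 T  3  3  3  3  4  4  5  6  7  8
 T  4  4  4  4  4  4  5  6  7  8
 G  5  5  4  5  4  5  5  5  6  7
 C  6  5  5  5  5  5  5  6  5  6
 A  7  6  6  5  6  6  6  6  6  6
 T  8  7  7  6  6  6  7  7  7  7

5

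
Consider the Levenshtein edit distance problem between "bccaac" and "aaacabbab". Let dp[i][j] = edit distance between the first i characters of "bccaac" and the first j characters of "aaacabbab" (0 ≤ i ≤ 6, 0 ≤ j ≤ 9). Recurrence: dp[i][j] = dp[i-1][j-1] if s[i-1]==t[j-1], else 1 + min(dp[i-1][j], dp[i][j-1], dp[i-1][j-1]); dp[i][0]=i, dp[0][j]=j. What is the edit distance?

   ''  a  a  a  c  a  b  b  a  b
''  0  1  2  3  4  5  6  7  8  9
 b  1  1  2  3  4  5  5  6  7  8
 c  2  2  2  3  3  4  5  6  7  8
 c  3  3  3  3  3  4  5  6  7  8
 a  4  3  3  3  4  3  4  5  6  7
 a  5  4  3  3  4  4  4  5  5  6
 c  6  5  4  4  3  4  5  5  6  6

6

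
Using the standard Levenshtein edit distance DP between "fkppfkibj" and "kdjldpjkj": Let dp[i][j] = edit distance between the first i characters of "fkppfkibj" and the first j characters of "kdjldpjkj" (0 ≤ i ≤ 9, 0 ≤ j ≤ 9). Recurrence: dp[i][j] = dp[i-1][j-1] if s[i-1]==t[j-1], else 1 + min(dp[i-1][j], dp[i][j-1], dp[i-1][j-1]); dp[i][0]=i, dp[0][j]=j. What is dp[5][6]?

   ''  k  d  j  l  d  p  j  k  j
''  0  1  2  3  4  5  6  7  8  9
 f  1  1  2  3  4  5  6  7  8  9
 k  2  1  2  3  4  5  6  7  7  8
 p  3  2  2  3  4  5  5  6  7  8
 p  4  3  3  3  4  5  5  6  7  8
 f  5  4  4  4  4  5  6  6  7  8
 k  6  5  5  5  5  5  6  7  6  7
 i  7  6  6  6  6  6  6  7  7  7
 b  8  7  7  7  7  7  7  7  8  8
 j  9  8  8  7  8  8  8  7  8  8

6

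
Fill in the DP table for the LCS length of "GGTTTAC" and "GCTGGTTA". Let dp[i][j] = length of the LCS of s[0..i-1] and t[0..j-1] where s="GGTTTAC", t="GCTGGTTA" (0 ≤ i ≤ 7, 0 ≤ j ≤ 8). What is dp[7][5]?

   ''  G  C  T  G  G  T  T  A
''  0  0  0  0  0  0  0  0  0
 G  0  1  1  1  1  1  1  1  1
 G  0  1  1  1  2  2  2  2  2
 T  0  1  1  2  2  2  3  3  3
 T  0  1  1  2  2  2  3  4  4
 T  0  1  1  2  2  2  3  4  4
 A  0  1  1  2  2  2  3  4  5
 C  0  1  2  2  2  2  3  4  5

2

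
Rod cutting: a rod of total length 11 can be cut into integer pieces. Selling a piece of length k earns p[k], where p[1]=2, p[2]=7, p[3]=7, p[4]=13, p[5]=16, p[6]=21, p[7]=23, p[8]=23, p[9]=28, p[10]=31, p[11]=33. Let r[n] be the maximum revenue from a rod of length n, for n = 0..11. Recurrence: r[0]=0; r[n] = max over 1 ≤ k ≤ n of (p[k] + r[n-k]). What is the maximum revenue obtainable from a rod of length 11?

   n    0    1    2    3    4    5    6    7    8    9   10   11
r[n]    0    2    7    9   14   16   21   23   28   30   35   37

37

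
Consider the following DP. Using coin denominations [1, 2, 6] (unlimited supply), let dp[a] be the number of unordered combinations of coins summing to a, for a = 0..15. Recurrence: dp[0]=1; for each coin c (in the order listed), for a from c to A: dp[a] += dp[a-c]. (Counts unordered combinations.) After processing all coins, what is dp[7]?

5

after  coin     0     1     2     3     4     5     6     7     8     9    10    11    12    13    14    15
          1     1     1     1     1     1     1     1     1     1     1     1     1     1     1     1     1
          2     1     1     2     2     3     3     4     4     5     5     6     6     7     7     8     8
          6     1     1     2     2     3     3     5     5     7     7     9     9    12    12    15    15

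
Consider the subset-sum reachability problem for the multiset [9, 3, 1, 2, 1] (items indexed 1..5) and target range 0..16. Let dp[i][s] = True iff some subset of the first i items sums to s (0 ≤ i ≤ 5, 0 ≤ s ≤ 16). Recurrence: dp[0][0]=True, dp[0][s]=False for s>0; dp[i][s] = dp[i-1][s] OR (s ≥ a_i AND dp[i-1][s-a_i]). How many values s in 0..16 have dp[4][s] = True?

i\s   0   1   2   3   4   5   6   7   8   9  10  11  12  13  14  15  16
  0   T   F   F   F   F   F   F   F   F   F   F   F   F   F   F   F   F
  1   T   F   F   F   F   F   F   F   F   T   F   F   F   F   F   F   F
  2   T   F   F   T   F   F   F   F   F   T   F   F   T   F   F   F   F
  3   T   T   F   T   T   F   F   F   F   T   T   F   T   T   F   F   F
  4   T   T   T   T   T   T   T   F   F   T   T   T   T   T   T   T   F
  5   T   T   T   T   T   T   T   T   F   T   T   T   T   T   T   T   T

14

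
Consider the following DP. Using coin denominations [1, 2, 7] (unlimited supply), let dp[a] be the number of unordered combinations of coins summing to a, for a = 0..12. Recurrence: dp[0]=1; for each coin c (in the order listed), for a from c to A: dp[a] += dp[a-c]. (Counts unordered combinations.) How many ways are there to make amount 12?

10

after  coin     0     1     2     3     4     5     6     7     8     9    10    11    12
          1     1     1     1     1     1     1     1     1     1     1     1     1     1
          2     1     1     2     2     3     3     4     4     5     5     6     6     7
          7     1     1     2     2     3     3     4     5     6     7     8     9    10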